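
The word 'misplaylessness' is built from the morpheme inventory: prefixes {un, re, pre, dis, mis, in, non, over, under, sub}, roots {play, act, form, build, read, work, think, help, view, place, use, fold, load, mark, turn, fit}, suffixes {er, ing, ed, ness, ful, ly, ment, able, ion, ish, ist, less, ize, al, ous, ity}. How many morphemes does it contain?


Segmenting 'misplaylessness' against the inventory:
  'mis' -> prefix (morpheme 1)
  'play' -> root (morpheme 2)
  'less' -> suffix (morpheme 3)
  'ness' -> suffix (morpheme 4)
Total morphemes: 4

4


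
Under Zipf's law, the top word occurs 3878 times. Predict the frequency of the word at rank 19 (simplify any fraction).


Zipf's law: freq(rank) = f1 / rank
f1 = 3878, rank = 19
freq = 3878 / 19
GCD(3878, 19) = 1
Simplified: 3878/19

3878/19


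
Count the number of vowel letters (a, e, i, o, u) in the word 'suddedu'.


Scanning each character of 'suddedu':
  Position 1: 's' -> consonant (running count: 0)
  Position 2: 'u' -> vowel (running count: 1)
  Position 3: 'd' -> consonant (running count: 1)
  Position 4: 'd' -> consonant (running count: 1)
  Position 5: 'e' -> vowel (running count: 2)
  Position 6: 'd' -> consonant (running count: 2)
  Position 7: 'u' -> vowel (running count: 3)
Total vowels: 3

3


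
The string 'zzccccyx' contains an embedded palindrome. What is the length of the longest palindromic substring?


Scanning 'zzccccyx' for palindromic substrings.
Substring at positions 2-5: 'cccc'.
Check: reverse('cccc') = 'cccc' -> palindrome confirmed.
Neighbouring characters ('z' / 'y') break symmetry, so it cannot extend further.
No longer palindromic substring exists; longest length = 4

4


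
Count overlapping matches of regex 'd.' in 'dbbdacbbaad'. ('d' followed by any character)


Pattern: d. means 'd' followed by any character.
Scanning 'dbbdacbbaad' position-by-position:
  Pos 0: window 'db' -> MATCH
  Pos 1: window 'bb' -> no
  Pos 2: window 'bd' -> no
  Pos 3: window 'da' -> MATCH
  Pos 4: window 'ac' -> no
  Pos 5: window 'cb' -> no
  Pos 6: window 'bb' -> no
  Pos 7: window 'ba' -> no
  Pos 8: window 'aa' -> no
  Pos 9: window 'ad' -> no
  Pos 10: window 'd' -> no
Total matches: 2

2


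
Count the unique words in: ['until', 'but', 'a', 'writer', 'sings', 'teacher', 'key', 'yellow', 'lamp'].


Listing all tokens and tracking unique types:
  Token 1: 'until' -> NEW (unique so far: 1)
  Token 2: 'but' -> NEW (unique so far: 2)
  Token 3: 'a' -> NEW (unique so far: 3)
  Token 4: 'writer' -> NEW (unique so far: 4)
  Token 5: 'sings' -> NEW (unique so far: 5)
  Token 6: 'teacher' -> NEW (unique so far: 6)
  Token 7: 'key' -> NEW (unique so far: 7)
  Token 8: 'yellow' -> NEW (unique so far: 8)
  Token 9: 'lamp' -> NEW (unique so far: 9)
Unique types: ('a', 'but', 'key', 'lamp', 'sings', 'teacher', 'until', 'writer', 'yellow')
Vocabulary size: 9

9


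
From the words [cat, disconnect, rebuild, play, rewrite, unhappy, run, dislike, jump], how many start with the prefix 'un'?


Checking each word for prefix 'un':
  'cat' -> no (count: 0)
  'disconnect' -> no (count: 0)
  'rebuild' -> no (count: 0)
  'play' -> no (count: 0)
  'rewrite' -> no (count: 0)
  'unhappy' -> YES, starts with 'un' (count: 1)
  'run' -> no (count: 1)
  'dislike' -> no (count: 1)
  'jump' -> no (count: 1)
Total with prefix 'un': 1

1


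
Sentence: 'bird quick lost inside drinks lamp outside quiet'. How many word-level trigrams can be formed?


Word trigrams from [8] words:
  Trigram 1: (bird quick lost)
  Trigram 2: (quick lost inside)
  Trigram 3: (lost inside drinks)
  Trigram 4: (inside drinks lamp)
  Trigram 5: (drinks lamp outside)
  Trigram 6: (lamp outside quiet)
Total word trigrams: 8 - 2 = 6

6


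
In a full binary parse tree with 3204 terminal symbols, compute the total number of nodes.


Leaf nodes (terminals): 3204
Internal nodes = n - 1 = 3204 - 1 = 3203
Total = leaves + internal = 3204 + 3203 = 6407

6407


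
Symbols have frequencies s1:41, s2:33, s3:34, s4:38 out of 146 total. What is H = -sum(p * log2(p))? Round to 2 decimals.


Computing entropy H = -sum(p_i * log2(p_i)):
  s1: p = 41/146 = 0.2808, -p*log2(p) = 0.5145
  s2: p = 33/146 = 0.2260, -p*log2(p) = 0.4849
  s3: p = 34/146 = 0.2329, -p*log2(p) = 0.4896
  s4: p = 38/146 = 0.2603, -p*log2(p) = 0.5054
H = sum of terms = 1.9944
Rounded to 2 decimals: 1.99

1.99


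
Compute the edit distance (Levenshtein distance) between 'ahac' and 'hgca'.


Building DP table for s1='ahac' (len 4) and s2='hgca' (len 4):
       h  g  c  a
    0  1  2  3  4
  a 1  1  2  3  3
  h 2  1  2  3  4
  a 3  2  2  3  3
  c 4  3  3  2  3
Edit distance = dp[4][4] = 3

3


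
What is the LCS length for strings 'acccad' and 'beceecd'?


DP table for LCS of 'acccad' and 'beceecd':
       b  e  c  e  e  c  d
    0  0  0  0  0  0  0  0
  a 0  0  0  0  0  0  0  0
  c 0  0  0  1  1  1  1  1
  c 0  0  0  1  1  1  2  2
  c 0  0  0  1  1  1  2  2
  a 0  0  0  1  1  1  2  2
  d 0  0  0  1  1  1  2  3
LCS: 'ccd'
LCS length = 3

3


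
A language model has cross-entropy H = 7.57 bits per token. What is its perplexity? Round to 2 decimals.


Perplexity formula: PP = 2^H
H = 7.57
PP = 2^7.57
Decompose: 2^7.57 = 2^7 * 2^0.57
2^7 = 128, 2^0.57 ~ 1.4845236
PP ~ 128 * 1.4845236 = 190.0190208
Rounded to 2 decimals: 190.02

190.02


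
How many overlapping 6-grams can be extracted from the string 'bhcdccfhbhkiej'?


String 'bhcdccfhbhkiej' has length L = 14.
Number of overlapping n-grams = L - n + 1
Substituting: 14 - 6 + 1 = 9

9


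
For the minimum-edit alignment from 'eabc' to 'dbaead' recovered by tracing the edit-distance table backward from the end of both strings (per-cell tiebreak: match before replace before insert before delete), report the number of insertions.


Edit distance = 5. Backtracking from cell (4, 6) with preference match > replace > insert > delete,
then listing the resulting alignment 'eabc' -> 'dbaead' left to right:
  Step 1: insert 'd' [insertion #1]
  Step 2: replace e->b
  Step 3: keep 'a'
  Step 4: insert 'e' [insertion #2]
  Step 5: replace b->a
  Step 6: replace c->d
Total insertions: 2

2


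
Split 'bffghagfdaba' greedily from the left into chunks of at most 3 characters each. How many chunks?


'bffghagfdaba' has 12 characters.
Chunking with max size 3:
  Chunk 1: 'bff' (positions 0-2)
  Chunk 2: 'gha' (positions 3-5)
  Chunk 3: 'gfd' (positions 6-8)
  Chunk 4: 'aba' (positions 9-11)
Total chunks: ceil(12 / 3) = 4

4


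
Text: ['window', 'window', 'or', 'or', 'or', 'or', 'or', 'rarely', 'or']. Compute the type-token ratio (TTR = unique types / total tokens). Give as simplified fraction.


Tokens: 9
Unique types: ('or', 'rarely', 'window') = 3
TTR = 3/9
Simplify: divide both by 3 -> 1/3
TTR = 1/3

1/3


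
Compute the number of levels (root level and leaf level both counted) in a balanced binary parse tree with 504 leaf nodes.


In a balanced binary tree with n leaves the deepest leaf is ceil(log2(n)) edges below the root,
so counting node levels inclusive of root and leaves gives ceil(log2(n)) + 1 levels.
log2(504) = 8.9773
ceil(8.9773) = 9
levels = 9 + 1 = 10

10


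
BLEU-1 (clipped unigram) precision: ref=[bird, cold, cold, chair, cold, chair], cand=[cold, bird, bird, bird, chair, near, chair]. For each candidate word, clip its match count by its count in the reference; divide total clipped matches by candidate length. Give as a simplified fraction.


Reference word counts: {'bird': 1, 'chair': 2, 'cold': 3}
Checking each candidate word (with clipping):
  'cold' -> in reference (ref count 3, used 1/3) -> match (matches: 1)
  'bird' -> in reference (ref count 1, used 1/1) -> match (matches: 2)
  'bird' -> ref count 1 already used up (1/1) -> clipped, no match (matches: 2)
  'bird' -> ref count 1 already used up (1/1) -> clipped, no match (matches: 2)
  'chair' -> in reference (ref count 2, used 1/2) -> match (matches: 3)
  'near' -> not in reference -> no match (matches: 3)
  'chair' -> in reference (ref count 2, used 2/2) -> match (matches: 4)
Clipped matches: 4, Candidate length: 7
Precision = 4/7

4/7


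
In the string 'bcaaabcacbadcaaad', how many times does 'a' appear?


Scanning 'bcaaabcacbadcaaad' for 'a':
  Position 2: 'a' -> MATCH (count: 1)
  Position 3: 'a' -> MATCH (count: 2)
  Position 4: 'a' -> MATCH (count: 3)
  Position 7: 'a' -> MATCH (count: 4)
  Position 10: 'a' -> MATCH (count: 5)
  Position 13: 'a' -> MATCH (count: 6)
  Position 14: 'a' -> MATCH (count: 7)
  Position 15: 'a' -> MATCH (count: 8)
Total occurrences of 'a': 8

8


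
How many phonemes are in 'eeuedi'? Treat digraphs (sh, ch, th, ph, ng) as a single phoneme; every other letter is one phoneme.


Parsing 'eeuedi' greedily, digraphs first:
  'e' -> vowel phoneme (phonemes so far: 1)
  'e' -> vowel phoneme (phonemes so far: 2)
  'u' -> vowel phoneme (phonemes so far: 3)
  'e' -> vowel phoneme (phonemes so far: 4)
  'd' -> consonant phoneme (phonemes so far: 5)
  'i' -> vowel phoneme (phonemes so far: 6)
Total phonemes: 6

6


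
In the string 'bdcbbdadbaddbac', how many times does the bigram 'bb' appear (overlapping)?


Scanning 'bdcbbdadbaddbac' for bigram 'bb':
  Position 0: 'bd' -> no
  Position 1: 'dc' -> no
  Position 2: 'cb' -> no
  Position 3: 'bb' -> MATCH
  Position 4: 'bd' -> no
  Position 5: 'da' -> no
  Position 6: 'ad' -> no
  Position 7: 'db' -> no
  Position 8: 'ba' -> no
  Position 9: 'ad' -> no
  Position 10: 'dd' -> no
  Position 11: 'db' -> no
  Position 12: 'ba' -> no
  Position 13: 'ac' -> no
Total matches: 1

1


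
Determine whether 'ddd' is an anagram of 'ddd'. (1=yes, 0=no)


Sort characters of 'ddd': 'ddd'
Sort characters of 'ddd': 'ddd'
Sorted forms match -> they ARE anagrams
Result: 1

1


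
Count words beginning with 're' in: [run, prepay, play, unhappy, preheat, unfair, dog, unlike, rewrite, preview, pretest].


Checking each word for prefix 're':
  'run' -> no (count: 0)
  'prepay' -> no (count: 0)
  'play' -> no (count: 0)
  'unhappy' -> no (count: 0)
  'preheat' -> no (count: 0)
  'unfair' -> no (count: 0)
  'dog' -> no (count: 0)
  'unlike' -> no (count: 0)
  'rewrite' -> YES, starts with 're' (count: 1)
  'preview' -> no (count: 1)
  'pretest' -> no (count: 1)
Total with prefix 're': 1

1


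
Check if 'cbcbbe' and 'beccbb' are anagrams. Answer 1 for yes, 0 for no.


Sort characters of 'cbcbbe': 'bbbcce'
Sort characters of 'beccbb': 'bbbcce'
Sorted forms match -> they ARE anagrams
Result: 1

1


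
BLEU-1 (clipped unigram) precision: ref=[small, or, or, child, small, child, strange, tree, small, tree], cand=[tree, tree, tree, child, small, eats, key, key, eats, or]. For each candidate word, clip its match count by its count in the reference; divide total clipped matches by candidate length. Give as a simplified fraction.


Reference word counts: {'child': 2, 'or': 2, 'small': 3, 'strange': 1, 'tree': 2}
Checking each candidate word (with clipping):
  'tree' -> in reference (ref count 2, used 1/2) -> match (matches: 1)
  'tree' -> in reference (ref count 2, used 2/2) -> match (matches: 2)
  'tree' -> ref count 2 already used up (2/2) -> clipped, no match (matches: 2)
  'child' -> in reference (ref count 2, used 1/2) -> match (matches: 3)
  'small' -> in reference (ref count 3, used 1/3) -> match (matches: 4)
  'eats' -> not in reference -> no match (matches: 4)
  'key' -> not in reference -> no match (matches: 4)
  'key' -> not in reference -> no match (matches: 4)
  'eats' -> not in reference -> no match (matches: 4)
  'or' -> in reference (ref count 2, used 1/2) -> match (matches: 5)
Clipped matches: 5, Candidate length: 10
Precision = 5/10 = 1/2

1/2


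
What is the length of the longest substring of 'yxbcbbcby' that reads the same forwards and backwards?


Scanning 'yxbcbbcby' for palindromic substrings.
Substring at positions 2-7: 'bcbbcb'.
Check: reverse('bcbbcb') = 'bcbbcb' -> palindrome confirmed.
Neighbouring characters ('x' / 'y') break symmetry, so it cannot extend further.
No longer palindromic substring exists; longest length = 6

6


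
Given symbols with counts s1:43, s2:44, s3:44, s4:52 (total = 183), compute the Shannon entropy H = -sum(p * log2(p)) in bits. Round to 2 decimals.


Computing entropy H = -sum(p_i * log2(p_i)):
  s1: p = 43/183 = 0.2350, -p*log2(p) = 0.4910
  s2: p = 44/183 = 0.2404, -p*log2(p) = 0.4944
  s3: p = 44/183 = 0.2404, -p*log2(p) = 0.4944
  s4: p = 52/183 = 0.2842, -p*log2(p) = 0.5158
H = sum of terms = 1.9956
Rounded to 2 decimals: 2.00

2.00


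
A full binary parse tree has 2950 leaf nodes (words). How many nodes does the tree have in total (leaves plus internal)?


Leaf nodes (terminals): 2950
Internal nodes = n - 1 = 2950 - 1 = 2949
Total = leaves + internal = 2950 + 2949 = 5899

5899


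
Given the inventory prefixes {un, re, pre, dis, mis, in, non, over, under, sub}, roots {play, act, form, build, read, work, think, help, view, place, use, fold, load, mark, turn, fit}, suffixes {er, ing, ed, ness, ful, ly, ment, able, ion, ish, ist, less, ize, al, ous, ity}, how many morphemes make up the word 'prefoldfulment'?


Segmenting 'prefoldfulment' against the inventory:
  'pre' -> prefix (morpheme 1)
  'fold' -> root (morpheme 2)
  'ful' -> suffix (morpheme 3)
  'ment' -> suffix (morpheme 4)
Total morphemes: 4

4


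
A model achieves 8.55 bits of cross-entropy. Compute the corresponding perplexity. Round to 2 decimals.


Perplexity formula: PP = 2^H
H = 8.55
PP = 2^8.55
Decompose: 2^8.55 = 2^8 * 2^0.55
2^8 = 256, 2^0.55 ~ 1.4640857
PP ~ 256 * 1.4640857 = 374.8059392
Rounded to 2 decimals: 374.81

374.81


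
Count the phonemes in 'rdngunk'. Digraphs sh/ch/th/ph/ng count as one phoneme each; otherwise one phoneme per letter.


Parsing 'rdngunk' greedily, digraphs first:
  'r' -> consonant phoneme (phonemes so far: 1)
  'd' -> consonant phoneme (phonemes so far: 2)
  'ng' -> digraph (1 consonant phoneme) (phonemes so far: 3)
  'u' -> vowel phoneme (phonemes so far: 4)
  'n' -> consonant phoneme (phonemes so far: 5)
  'k' -> consonant phoneme (phonemes so far: 6)
Total phonemes: 6

6


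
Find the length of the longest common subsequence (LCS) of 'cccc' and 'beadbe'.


DP table for LCS of 'cccc' and 'beadbe':
       b  e  a  d  b  e
    0  0  0  0  0  0  0
  c 0  0  0  0  0  0  0
  c 0  0  0  0  0  0  0
  c 0  0  0  0  0  0  0
  c 0  0  0  0  0  0  0
LCS length = 0

0


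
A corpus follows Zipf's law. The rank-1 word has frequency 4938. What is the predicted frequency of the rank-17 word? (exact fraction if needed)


Zipf's law: freq(rank) = f1 / rank
f1 = 4938, rank = 17
freq = 4938 / 17
GCD(4938, 17) = 1
Simplified: 4938/17

4938/17


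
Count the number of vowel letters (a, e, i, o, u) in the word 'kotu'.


Scanning each character of 'kotu':
  Position 1: 'k' -> consonant (running count: 0)
  Position 2: 'o' -> vowel (running count: 1)
  Position 3: 't' -> consonant (running count: 1)
  Position 4: 'u' -> vowel (running count: 2)
Total vowels: 2

2


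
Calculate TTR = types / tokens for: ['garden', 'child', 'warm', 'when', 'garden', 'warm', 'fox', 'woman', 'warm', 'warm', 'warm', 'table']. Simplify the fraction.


Tokens: 12
Unique types: ('child', 'fox', 'garden', 'table', 'warm', 'when', 'woman') = 7
TTR = 7/12
Already in lowest terms.

7/12


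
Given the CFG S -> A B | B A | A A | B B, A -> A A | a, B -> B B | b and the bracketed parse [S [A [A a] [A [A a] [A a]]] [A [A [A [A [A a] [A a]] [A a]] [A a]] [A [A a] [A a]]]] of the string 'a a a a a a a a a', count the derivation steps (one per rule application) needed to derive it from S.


Every bracketed nonterminal node [X ...] in the tree is produced by exactly one rule application.
Reading the tree off as a leftmost derivation:
  Step 1: S  =>  A A   (applied S -> A A)
  Step 2: A A  =>  A A A   (applied A -> A A)
  Step 3: A A A  =>  a A A   (applied A -> a)
  Step 4: a A A  =>  a A A A   (applied A -> A A)
  Step 5: a A A A  =>  a a A A   (applied A -> a)
  Step 6: a a A A  =>  a a a A   (applied A -> a)
  Step 7: a a a A  =>  a a a A A   (applied A -> A A)
  Step 8: a a a A A  =>  a a a A A A   (applied A -> A A)
  Step 9: a a a A A A  =>  a a a A A A A   (applied A -> A A)
  Step 10: a a a A A A A  =>  a a a A A A A A   (applied A -> A A)
  Step 11: a a a A A A A A  =>  a a a a A A A A   (applied A -> a)
  Step 12: a a a a A A A A  =>  a a a a a A A A   (applied A -> a)
  Step 13: a a a a a A A A  =>  a a a a a a A A   (applied A -> a)
  Step 14: a a a a a a A A  =>  a a a a a a a A   (applied A -> a)
  Step 15: a a a a a a a A  =>  a a a a a a a A A   (applied A -> A A)
  Step 16: a a a a a a a A A  =>  a a a a a a a a A   (applied A -> a)
  Step 17: a a a a a a a a A  =>  a a a a a a a a a   (applied A -> a)
Final yield: a a a a a a a a a
Total rewrite steps: 17

17


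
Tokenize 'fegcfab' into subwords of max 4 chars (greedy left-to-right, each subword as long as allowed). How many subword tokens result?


'fegcfab' has 7 characters.
Chunking with max size 4:
  Chunk 1: 'fegc' (positions 0-3)
  Chunk 2: 'fab' (positions 4-6)
Total chunks: ceil(7 / 4) = 2

2


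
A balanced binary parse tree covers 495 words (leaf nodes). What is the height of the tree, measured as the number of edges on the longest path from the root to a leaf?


In a balanced binary tree with n leaves the deepest leaf is ceil(log2(n)) edges below the root.
log2(495) = 8.9513
ceil(8.9513) = 9
height (edges) = 9

9


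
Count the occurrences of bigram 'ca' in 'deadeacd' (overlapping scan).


Scanning 'deadeacd' for bigram 'ca':
  Position 0: 'de' -> no
  Position 1: 'ea' -> no
  Position 2: 'ad' -> no
  Position 3: 'de' -> no
  Position 4: 'ea' -> no
  Position 5: 'ac' -> no
  Position 6: 'cd' -> no
Total matches: 0

0


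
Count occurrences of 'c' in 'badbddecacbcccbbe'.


Scanning 'badbddecacbcccbbe' for 'c':
  Position 7: 'c' -> MATCH (count: 1)
  Position 9: 'c' -> MATCH (count: 2)
  Position 11: 'c' -> MATCH (count: 3)
  Position 12: 'c' -> MATCH (count: 4)
  Position 13: 'c' -> MATCH (count: 5)
Total occurrences of 'c': 5

5


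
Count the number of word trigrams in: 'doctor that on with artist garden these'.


Word trigrams from [7] words:
  Trigram 1: (doctor that on)
  Trigram 2: (that on with)
  Trigram 3: (on with artist)
  Trigram 4: (with artist garden)
  Trigram 5: (artist garden these)
Total word trigrams: 7 - 2 = 5

5


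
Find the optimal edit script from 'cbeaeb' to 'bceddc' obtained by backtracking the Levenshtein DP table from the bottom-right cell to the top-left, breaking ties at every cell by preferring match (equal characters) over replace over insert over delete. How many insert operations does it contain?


Edit distance = 5. Backtracking from cell (6, 6) with preference match > replace > insert > delete,
then listing the resulting alignment 'cbeaeb' -> 'bceddc' left to right:
  Step 1: replace c->b
  Step 2: replace b->c
  Step 3: keep 'e'
  Step 4: replace a->d
  Step 5: replace e->d
  Step 6: replace b->c
Total insertions: 0

0


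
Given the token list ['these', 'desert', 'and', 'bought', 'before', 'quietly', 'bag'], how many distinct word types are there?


Listing all tokens and tracking unique types:
  Token 1: 'these' -> NEW (unique so far: 1)
  Token 2: 'desert' -> NEW (unique so far: 2)
  Token 3: 'and' -> NEW (unique so far: 3)
  Token 4: 'bought' -> NEW (unique so far: 4)
  Token 5: 'before' -> NEW (unique so far: 5)
  Token 6: 'quietly' -> NEW (unique so far: 6)
  Token 7: 'bag' -> NEW (unique so far: 7)
Unique types: ('and', 'bag', 'before', 'bought', 'desert', 'quietly', 'these')
Vocabulary size: 7

7


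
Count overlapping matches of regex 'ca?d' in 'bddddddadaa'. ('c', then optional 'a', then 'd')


Pattern: ca?d means 'c', then optional 'a', then 'd'.
Scanning 'bddddddadaa' position-by-position:
  Pos 0: window 'bdd' -> no
  Pos 1: window 'ddd' -> no
  Pos 2: window 'ddd' -> no
  Pos 3: window 'ddd' -> no
  Pos 4: window 'ddd' -> no
  Pos 5: window 'dda' -> no
  Pos 6: window 'dad' -> no
  Pos 7: window 'ada' -> no
  Pos 8: window 'daa' -> no
  Pos 9: window 'aa' -> no
  Pos 10: window 'a' -> no
Total matches: 0

0


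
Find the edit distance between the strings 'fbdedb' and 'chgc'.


Building DP table for s1='fbdedb' (len 6) and s2='chgc' (len 4):
       c  h  g  c
    0  1  2  3  4
  f 1  1  2  3  4
  b 2  2  2  3  4
  d 3  3  3  3  4
  e 4  4  4  4  4
  d 5  5  5  5  5
  b 6  6  6  6  6
Edit distance = dp[6][4] = 6

6


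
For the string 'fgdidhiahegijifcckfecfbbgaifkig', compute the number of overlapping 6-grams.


String 'fgdidhiahegijifcckfecfbbgaifkig' has length L = 31.
Number of overlapping n-grams = L - n + 1
Substituting: 31 - 6 + 1 = 26

26


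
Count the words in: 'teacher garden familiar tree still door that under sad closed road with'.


Counting words by splitting on spaces:
  Word 1: 'teacher'
  Word 2: 'garden'
  Word 3: 'familiar'
  Word 4: 'tree'
  Word 5: 'still'
  Word 6: 'door'
  Word 7: 'that'
  Word 8: 'under'
  Word 9: 'sad'
  Word 10: 'closed'
  Word 11: 'road'
  Word 12: 'with'
Total words: 12

12


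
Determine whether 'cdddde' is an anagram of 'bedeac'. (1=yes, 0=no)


Sort characters of 'cdddde': 'cdddde'
Sort characters of 'bedeac': 'abcdee'
Sorted forms differ -> they are NOT anagrams
Result: 0

0


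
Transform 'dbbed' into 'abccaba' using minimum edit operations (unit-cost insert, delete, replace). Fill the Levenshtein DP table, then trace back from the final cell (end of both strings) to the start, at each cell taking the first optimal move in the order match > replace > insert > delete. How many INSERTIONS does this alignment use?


Edit distance = 6. Backtracking from cell (5, 7) with preference match > replace > insert > delete,
then listing the resulting alignment 'dbbed' -> 'abccaba' left to right:
  Step 1: replace d->a
  Step 2: keep 'b'
  Step 3: insert 'c' [insertion #1]
  Step 4: insert 'c' [insertion #2]
  Step 5: replace b->a
  Step 6: replace e->b
  Step 7: replace d->a
Total insertions: 2

2


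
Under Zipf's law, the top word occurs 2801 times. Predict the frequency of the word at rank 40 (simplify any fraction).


Zipf's law: freq(rank) = f1 / rank
f1 = 2801, rank = 40
freq = 2801 / 40
GCD(2801, 40) = 1
Simplified: 2801/40

2801/40


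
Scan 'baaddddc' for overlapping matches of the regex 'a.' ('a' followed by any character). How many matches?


Pattern: a. means 'a' followed by any character.
Scanning 'baaddddc' position-by-position:
  Pos 0: window 'ba' -> no
  Pos 1: window 'aa' -> MATCH
  Pos 2: window 'ad' -> MATCH
  Pos 3: window 'dd' -> no
  Pos 4: window 'dd' -> no
  Pos 5: window 'dd' -> no
  Pos 6: window 'dc' -> no
  Pos 7: window 'c' -> no
Total matches: 2

2


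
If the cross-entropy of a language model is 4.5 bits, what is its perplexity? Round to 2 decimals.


Perplexity formula: PP = 2^H
H = 4.5
PP = 2^4.5
Decompose: 2^4.5 = 2^4 * 2^0.5 = 2^4 * sqrt(2)
2^4 = 16, sqrt(2) ~ 1.4142136
PP ~ 16 * 1.4142136 = 22.6274176
Rounded to 2 decimals: 22.63

22.63


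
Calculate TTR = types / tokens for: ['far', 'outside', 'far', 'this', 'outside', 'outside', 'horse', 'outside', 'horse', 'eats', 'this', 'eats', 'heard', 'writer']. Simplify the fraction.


Tokens: 14
Unique types: ('eats', 'far', 'heard', 'horse', 'outside', 'this', 'writer') = 7
TTR = 7/14
Simplify: divide both by 7 -> 1/2
TTR = 1/2

1/2


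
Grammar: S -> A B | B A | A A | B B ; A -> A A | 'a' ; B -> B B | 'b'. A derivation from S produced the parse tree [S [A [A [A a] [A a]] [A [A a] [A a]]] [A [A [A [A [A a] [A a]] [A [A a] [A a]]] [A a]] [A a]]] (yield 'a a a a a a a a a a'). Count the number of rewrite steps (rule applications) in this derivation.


Every bracketed nonterminal node [X ...] in the tree is produced by exactly one rule application.
Reading the tree off as a leftmost derivation:
  Step 1: S  =>  A A   (applied S -> A A)
  Step 2: A A  =>  A A A   (applied A -> A A)
  Step 3: A A A  =>  A A A A   (applied A -> A A)
  Step 4: A A A A  =>  a A A A   (applied A -> a)
  Step 5: a A A A  =>  a a A A   (applied A -> a)
  Step 6: a a A A  =>  a a A A A   (applied A -> A A)
  Step 7: a a A A A  =>  a a a A A   (applied A -> a)
  Step 8: a a a A A  =>  a a a a A   (applied A -> a)
  Step 9: a a a a A  =>  a a a a A A   (applied A -> A A)
  Step 10: a a a a A A  =>  a a a a A A A   (applied A -> A A)
  Step 11: a a a a A A A  =>  a a a a A A A A   (applied A -> A A)
  Step 12: a a a a A A A A  =>  a a a a A A A A A   (applied A -> A A)
  Step 13: a a a a A A A A A  =>  a a a a a A A A A   (applied A -> a)
  Step 14: a a a a a A A A A  =>  a a a a a a A A A   (applied A -> a)
  Step 15: a a a a a a A A A  =>  a a a a a a A A A A   (applied A -> A A)
  Step 16: a a a a a a A A A A  =>  a a a a a a a A A A   (applied A -> a)
  Step 17: a a a a a a a A A A  =>  a a a a a a a a A A   (applied A -> a)
  Step 18: a a a a a a a a A A  =>  a a a a a a a a a A   (applied A -> a)
  Step 19: a a a a a a a a a A  =>  a a a a a a a a a a   (applied A -> a)
Final yield: a a a a a a a a a a
Total rewrite steps: 19

19


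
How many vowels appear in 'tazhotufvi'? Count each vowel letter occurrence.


Scanning each character of 'tazhotufvi':
  Position 1: 't' -> consonant (running count: 0)
  Position 2: 'a' -> vowel (running count: 1)
  Position 3: 'z' -> consonant (running count: 1)
  Position 4: 'h' -> consonant (running count: 1)
  Position 5: 'o' -> vowel (running count: 2)
  Position 6: 't' -> consonant (running count: 2)
  Position 7: 'u' -> vowel (running count: 3)
  Position 8: 'f' -> consonant (running count: 3)
  Position 9: 'v' -> consonant (running count: 3)
  Position 10: 'i' -> vowel (running count: 4)
Total vowels: 4

4


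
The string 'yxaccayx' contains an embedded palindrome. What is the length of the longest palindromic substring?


Scanning 'yxaccayx' for palindromic substrings.
Substring at positions 2-5: 'acca'.
Check: reverse('acca') = 'acca' -> palindrome confirmed.
Neighbouring characters ('x' / 'y') break symmetry, so it cannot extend further.
No longer palindromic substring exists; longest length = 4

4


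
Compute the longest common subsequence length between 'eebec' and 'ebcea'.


DP table for LCS of 'eebec' and 'ebcea':
       e  b  c  e  a
    0  0  0  0  0  0
  e 0  1  1  1  1  1
  e 0  1  1  1  2  2
  b 0  1  2  2  2  2
  e 0  1  2  2  3  3
  c 0  1  2  3  3  3
LCS: 'ebe'
LCS length = 3

3


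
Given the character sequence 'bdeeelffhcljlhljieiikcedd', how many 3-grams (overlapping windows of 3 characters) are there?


String 'bdeeelffhcljlhljieiikcedd' has length L = 25.
Number of overlapping n-grams = L - n + 1
Substituting: 25 - 3 + 1 = 23

23


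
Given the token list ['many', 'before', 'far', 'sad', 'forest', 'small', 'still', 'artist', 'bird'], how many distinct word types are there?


Listing all tokens and tracking unique types:
  Token 1: 'many' -> NEW (unique so far: 1)
  Token 2: 'before' -> NEW (unique so far: 2)
  Token 3: 'far' -> NEW (unique so far: 3)
  Token 4: 'sad' -> NEW (unique so far: 4)
  Token 5: 'forest' -> NEW (unique so far: 5)
  Token 6: 'small' -> NEW (unique so far: 6)
  Token 7: 'still' -> NEW (unique so far: 7)
  Token 8: 'artist' -> NEW (unique so far: 8)
  Token 9: 'bird' -> NEW (unique so far: 9)
Unique types: ('artist', 'before', 'bird', 'far', 'forest', 'many', 'sad', 'small', 'still')
Vocabulary size: 9

9


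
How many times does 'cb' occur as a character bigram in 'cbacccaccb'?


Scanning 'cbacccaccb' for bigram 'cb':
  Position 0: 'cb' -> MATCH
  Position 1: 'ba' -> no
  Position 2: 'ac' -> no
  Position 3: 'cc' -> no
  Position 4: 'cc' -> no
  Position 5: 'ca' -> no
  Position 6: 'ac' -> no
  Position 7: 'cc' -> no
  Position 8: 'cb' -> MATCH
Total matches: 2

2


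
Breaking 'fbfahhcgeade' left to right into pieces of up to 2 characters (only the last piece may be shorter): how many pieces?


'fbfahhcgeade' has 12 characters.
Chunking with max size 2:
  Chunk 1: 'fb' (positions 0-1)
  Chunk 2: 'fa' (positions 2-3)
  Chunk 3: 'hh' (positions 4-5)
  Chunk 4: 'cg' (positions 6-7)
  Chunk 5: 'ea' (positions 8-9)
  Chunk 6: 'de' (positions 10-11)
Total chunks: ceil(12 / 2) = 6

6


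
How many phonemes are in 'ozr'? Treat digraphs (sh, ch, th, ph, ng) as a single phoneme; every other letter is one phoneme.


Parsing 'ozr' greedily, digraphs first:
  'o' -> vowel phoneme (phonemes so far: 1)
  'z' -> consonant phoneme (phonemes so far: 2)
  'r' -> consonant phoneme (phonemes so far: 3)
Total phonemes: 3

3


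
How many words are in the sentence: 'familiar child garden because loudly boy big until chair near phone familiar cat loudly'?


Counting words by splitting on spaces:
  Word 1: 'familiar'
  Word 2: 'child'
  Word 3: 'garden'
  Word 4: 'because'
  Word 5: 'loudly'
  Word 6: 'boy'
  Word 7: 'big'
  Word 8: 'until'
  Word 9: 'chair'
  Word 10: 'near'
  Word 11: 'phone'
  Word 12: 'familiar'
  Word 13: 'cat'
  Word 14: 'loudly'
Total words: 14

14


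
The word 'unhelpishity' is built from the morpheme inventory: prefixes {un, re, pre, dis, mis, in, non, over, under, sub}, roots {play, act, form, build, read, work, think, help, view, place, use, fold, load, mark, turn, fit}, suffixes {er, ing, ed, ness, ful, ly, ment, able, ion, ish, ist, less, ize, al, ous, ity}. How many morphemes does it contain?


Segmenting 'unhelpishity' against the inventory:
  'un' -> prefix (morpheme 1)
  'help' -> root (morpheme 2)
  'ish' -> suffix (morpheme 3)
  'ity' -> suffix (morpheme 4)
Total morphemes: 4

4


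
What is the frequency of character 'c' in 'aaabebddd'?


Scanning 'aaabebddd' for 'c':
  No matches found.
Total occurrences of 'c': 0

0


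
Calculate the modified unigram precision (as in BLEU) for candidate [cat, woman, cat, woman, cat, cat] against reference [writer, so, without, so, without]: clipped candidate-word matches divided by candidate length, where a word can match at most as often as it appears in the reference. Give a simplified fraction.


Reference word counts: {'so': 2, 'without': 2, 'writer': 1}
Checking each candidate word (with clipping):
  'cat' -> not in reference -> no match (matches: 0)
  'woman' -> not in reference -> no match (matches: 0)
  'cat' -> not in reference -> no match (matches: 0)
  'woman' -> not in reference -> no match (matches: 0)
  'cat' -> not in reference -> no match (matches: 0)
  'cat' -> not in reference -> no match (matches: 0)
Clipped matches: 0, Candidate length: 6
Precision = 0/6 = 0

0


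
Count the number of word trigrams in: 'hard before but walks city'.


Word trigrams from [5] words:
  Trigram 1: (hard before but)
  Trigram 2: (before but walks)
  Trigram 3: (but walks city)
Total word trigrams: 5 - 2 = 3

3


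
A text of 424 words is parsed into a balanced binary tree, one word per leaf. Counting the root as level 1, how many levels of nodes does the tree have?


In a balanced binary tree with n leaves the deepest leaf is ceil(log2(n)) edges below the root,
so counting node levels inclusive of root and leaves gives ceil(log2(n)) + 1 levels.
log2(424) = 8.7279
ceil(8.7279) = 9
levels = 9 + 1 = 10

10


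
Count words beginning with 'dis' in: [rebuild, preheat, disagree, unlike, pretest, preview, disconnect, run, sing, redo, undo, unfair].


Checking each word for prefix 'dis':
  'rebuild' -> no (count: 0)
  'preheat' -> no (count: 0)
  'disagree' -> YES, starts with 'dis' (count: 1)
  'unlike' -> no (count: 1)
  'pretest' -> no (count: 1)
  'preview' -> no (count: 1)
  'disconnect' -> YES, starts with 'dis' (count: 2)
  'run' -> no (count: 2)
  'sing' -> no (count: 2)
  'redo' -> no (count: 2)
  'undo' -> no (count: 2)
  'unfair' -> no (count: 2)
Total with prefix 'dis': 2

2


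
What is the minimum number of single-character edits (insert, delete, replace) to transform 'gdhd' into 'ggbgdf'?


Building DP table for s1='gdhd' (len 4) and s2='ggbgdf' (len 6):
       g  g  b  g  d  f
    0  1  2  3  4  5  6
  g 1  0  1  2  3  4  5
  d 2  1  1  2  3  3  4
  h 3  2  2  2  3  4  4
  d 4  3  3  3  3  3  4
Edit distance = dp[4][6] = 4

4


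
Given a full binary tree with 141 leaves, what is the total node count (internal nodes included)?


Leaf nodes (terminals): 141
Internal nodes = n - 1 = 141 - 1 = 140
Total = leaves + internal = 141 + 140 = 281

281


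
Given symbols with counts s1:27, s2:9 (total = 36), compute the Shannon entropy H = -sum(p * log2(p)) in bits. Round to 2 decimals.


Computing entropy H = -sum(p_i * log2(p_i)):
  s1: p = 27/36 = 0.7500, -p*log2(p) = 0.3113
  s2: p = 9/36 = 0.2500, -p*log2(p) = 0.5000
H = sum of terms = 0.8113
Rounded to 2 decimals: 0.81

0.81


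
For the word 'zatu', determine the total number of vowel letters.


Scanning each character of 'zatu':
  Position 1: 'z' -> consonant (running count: 0)
  Position 2: 'a' -> vowel (running count: 1)
  Position 3: 't' -> consonant (running count: 1)
  Position 4: 'u' -> vowel (running count: 2)
Total vowels: 2

2


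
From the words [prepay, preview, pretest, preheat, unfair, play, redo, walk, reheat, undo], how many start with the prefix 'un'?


Checking each word for prefix 'un':
  'prepay' -> no (count: 0)
  'preview' -> no (count: 0)
  'pretest' -> no (count: 0)
  'preheat' -> no (count: 0)
  'unfair' -> YES, starts with 'un' (count: 1)
  'play' -> no (count: 1)
  'redo' -> no (count: 1)
  'walk' -> no (count: 1)
  'reheat' -> no (count: 1)
  'undo' -> YES, starts with 'un' (count: 2)
Total with prefix 'un': 2

2


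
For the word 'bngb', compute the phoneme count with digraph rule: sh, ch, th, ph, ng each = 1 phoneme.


Parsing 'bngb' greedily, digraphs first:
  'b' -> consonant phoneme (phonemes so far: 1)
  'ng' -> digraph (1 consonant phoneme) (phonemes so far: 2)
  'b' -> consonant phoneme (phonemes so far: 3)
Total phonemes: 3

3


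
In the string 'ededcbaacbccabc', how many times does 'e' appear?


Scanning 'ededcbaacbccabc' for 'e':
  Position 0: 'e' -> MATCH (count: 1)
  Position 2: 'e' -> MATCH (count: 2)
Total occurrences of 'e': 2

2


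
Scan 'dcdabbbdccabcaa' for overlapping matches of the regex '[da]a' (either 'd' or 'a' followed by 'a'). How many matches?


Pattern: [da]a means either 'd' or 'a' followed by 'a'.
Scanning 'dcdabbbdccabcaa' position-by-position:
  Pos 0: window 'dc' -> no
  Pos 1: window 'cd' -> no
  Pos 2: window 'da' -> MATCH
  Pos 3: window 'ab' -> no
  Pos 4: window 'bb' -> no
  Pos 5: window 'bb' -> no
  Pos 6: window 'bd' -> no
  Pos 7: window 'dc' -> no
  Pos 8: window 'cc' -> no
  Pos 9: window 'ca' -> no
  Pos 10: window 'ab' -> no
  Pos 11: window 'bc' -> no
  Pos 12: window 'ca' -> no
  Pos 13: window 'aa' -> MATCH
  Pos 14: window 'a' -> no
Total matches: 2

2


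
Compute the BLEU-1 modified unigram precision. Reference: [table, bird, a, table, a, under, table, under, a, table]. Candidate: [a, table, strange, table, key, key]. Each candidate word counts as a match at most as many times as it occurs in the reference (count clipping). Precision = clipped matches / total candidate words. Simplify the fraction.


Reference word counts: {'a': 3, 'bird': 1, 'table': 4, 'under': 2}
Checking each candidate word (with clipping):
  'a' -> in reference (ref count 3, used 1/3) -> match (matches: 1)
  'table' -> in reference (ref count 4, used 1/4) -> match (matches: 2)
  'strange' -> not in reference -> no match (matches: 2)
  'table' -> in reference (ref count 4, used 2/4) -> match (matches: 3)
  'key' -> not in reference -> no match (matches: 3)
  'key' -> not in reference -> no match (matches: 3)
Clipped matches: 3, Candidate length: 6
Precision = 3/6 = 1/2

1/2


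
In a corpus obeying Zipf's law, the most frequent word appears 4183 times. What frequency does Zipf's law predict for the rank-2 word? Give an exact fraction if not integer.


Zipf's law: freq(rank) = f1 / rank
f1 = 4183, rank = 2
freq = 4183 / 2
GCD(4183, 2) = 1
Simplified: 4183/2

4183/2


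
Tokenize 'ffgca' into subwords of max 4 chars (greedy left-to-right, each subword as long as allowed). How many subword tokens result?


'ffgca' has 5 characters.
Chunking with max size 4:
  Chunk 1: 'ffgc' (positions 0-3)
  Chunk 2: 'a' (positions 4-4)
Total chunks: ceil(5 / 4) = 2

2


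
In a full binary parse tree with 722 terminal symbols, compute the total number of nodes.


Leaf nodes (terminals): 722
Internal nodes = n - 1 = 722 - 1 = 721
Total = leaves + internal = 722 + 721 = 1443

1443


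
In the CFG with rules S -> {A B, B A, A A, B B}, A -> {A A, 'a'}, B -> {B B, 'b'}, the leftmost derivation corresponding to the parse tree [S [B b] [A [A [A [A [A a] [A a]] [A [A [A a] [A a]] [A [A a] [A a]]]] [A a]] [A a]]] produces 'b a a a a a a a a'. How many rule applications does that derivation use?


Every bracketed nonterminal node [X ...] in the tree is produced by exactly one rule application.
Reading the tree off as a leftmost derivation:
  Step 1: S  =>  B A   (applied S -> B A)
  Step 2: B A  =>  b A   (applied B -> b)
  Step 3: b A  =>  b A A   (applied A -> A A)
  Step 4: b A A  =>  b A A A   (applied A -> A A)
  Step 5: b A A A  =>  b A A A A   (applied A -> A A)
  Step 6: b A A A A  =>  b A A A A A   (applied A -> A A)
  Step 7: b A A A A A  =>  b a A A A A   (applied A -> a)
  Step 8: b a A A A A  =>  b a a A A A   (applied A -> a)
  Step 9: b a a A A A  =>  b a a A A A A   (applied A -> A A)
  Step 10: b a a A A A A  =>  b a a A A A A A   (applied A -> A A)
  Step 11: b a a A A A A A  =>  b a a a A A A A   (applied A -> a)
  Step 12: b a a a A A A A  =>  b a a a a A A A   (applied A -> a)
  Step 13: b a a a a A A A  =>  b a a a a A A A A   (applied A -> A A)
  Step 14: b a a a a A A A A  =>  b a a a a a A A A   (applied A -> a)
  Step 15: b a a a a a A A A  =>  b a a a a a a A A   (applied A -> a)
  Step 16: b a a a a a a A A  =>  b a a a a a a a A   (applied A -> a)
  Step 17: b a a a a a a a A  =>  b a a a a a a a a   (applied A -> a)
Final yield: b a a a a a a a a
Total rewrite steps: 17

17


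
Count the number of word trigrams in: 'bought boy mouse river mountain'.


Word trigrams from [5] words:
  Trigram 1: (bought boy mouse)
  Trigram 2: (boy mouse river)
  Trigram 3: (mouse river mountain)
Total word trigrams: 5 - 2 = 3

3


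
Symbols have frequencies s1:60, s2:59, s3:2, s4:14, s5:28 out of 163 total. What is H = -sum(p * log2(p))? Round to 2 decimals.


Computing entropy H = -sum(p_i * log2(p_i)):
  s1: p = 60/163 = 0.3681, -p*log2(p) = 0.5307
  s2: p = 59/163 = 0.3620, -p*log2(p) = 0.5307
  s3: p = 2/163 = 0.0123, -p*log2(p) = 0.0779
  s4: p = 14/163 = 0.0859, -p*log2(p) = 0.3042
  s5: p = 28/163 = 0.1718, -p*log2(p) = 0.4366
H = sum of terms = 1.8801
Rounded to 2 decimals: 1.88

1.88


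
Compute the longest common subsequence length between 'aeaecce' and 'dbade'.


DP table for LCS of 'aeaecce' and 'dbade':
       d  b  a  d  e
    0  0  0  0  0  0
  a 0  0  0  1  1  1
  e 0  0  0  1  1  2
  a 0  0  0  1  1  2
  e 0  0  0  1  1  2
  c 0  0  0  1  1  2
  c 0  0  0  1  1  2
  e 0  0  0  1  1  2
LCS: 'ae'
LCS length = 2

2


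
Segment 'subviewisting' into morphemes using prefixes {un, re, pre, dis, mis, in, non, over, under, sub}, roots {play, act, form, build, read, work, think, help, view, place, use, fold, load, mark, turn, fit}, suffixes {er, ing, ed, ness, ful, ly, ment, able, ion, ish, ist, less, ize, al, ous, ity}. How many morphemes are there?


Segmenting 'subviewisting' against the inventory:
  'sub' -> prefix (morpheme 1)
  'view' -> root (morpheme 2)
  'ist' -> suffix (morpheme 3)
  'ing' -> suffix (morpheme 4)
Total morphemes: 4

4


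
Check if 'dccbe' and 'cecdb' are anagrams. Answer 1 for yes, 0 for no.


Sort characters of 'dccbe': 'bccde'
Sort characters of 'cecdb': 'bccde'
Sorted forms match -> they ARE anagrams
Result: 1

1


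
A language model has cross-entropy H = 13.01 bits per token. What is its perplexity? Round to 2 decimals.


Perplexity formula: PP = 2^H
H = 13.01
PP = 2^13.01
Decompose: 2^13.01 = 2^13 * 2^0.01
2^13 = 8192, 2^0.01 ~ 1.0069556
PP ~ 8192 * 1.0069556 = 8248.9802752
Rounded to 2 decimals: 8248.98

8248.98
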